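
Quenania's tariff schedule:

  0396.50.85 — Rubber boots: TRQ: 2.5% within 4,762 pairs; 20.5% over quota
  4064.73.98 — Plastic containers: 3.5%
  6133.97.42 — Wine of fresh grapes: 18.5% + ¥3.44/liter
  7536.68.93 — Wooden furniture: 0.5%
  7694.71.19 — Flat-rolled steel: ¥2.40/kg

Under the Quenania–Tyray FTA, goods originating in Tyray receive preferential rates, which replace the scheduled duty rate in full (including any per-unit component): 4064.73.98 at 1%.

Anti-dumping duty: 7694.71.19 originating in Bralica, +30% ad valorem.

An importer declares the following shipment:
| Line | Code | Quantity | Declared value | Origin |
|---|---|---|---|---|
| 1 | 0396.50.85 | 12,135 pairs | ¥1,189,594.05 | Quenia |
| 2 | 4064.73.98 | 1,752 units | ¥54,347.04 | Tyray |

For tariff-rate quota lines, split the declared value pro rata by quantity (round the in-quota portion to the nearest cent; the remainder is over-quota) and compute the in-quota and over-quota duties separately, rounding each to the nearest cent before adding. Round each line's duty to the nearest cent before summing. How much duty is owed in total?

Line 1 (0396.50.85, Quenia, 12,135 pairs, ¥1,189,594.05):
Code 0396.50.85 is under a tariff-rate quota (threshold 4,762 pairs). In-quota: 4,762 pairs at 2.5%; over-quota: 7,373 pairs at 20.5%.
Pro-rata value split: in-quota = ¥1,189,594.05 × 4,762/12,135 = ¥466,818.86; over-quota = ¥1,189,594.05 − ¥466,818.86 = ¥722,775.19.
In-quota duty = ¥466,818.86 × 2.5% = ¥11,670.47. Over-quota duty = ¥722,775.19 × 20.5% = ¥148,168.91.
Line duty = ¥11,670.47 + ¥148,168.91 = ¥159,839.38.
Line 2 (4064.73.98, Tyray, 1,752 units, ¥54,347.04):
Base rate for 4064.73.98 is 3.5%.
Origin Tyray qualifies under the Quenania–Tyray agreement and 4064.73.98 is covered: preferential rate 1% applies instead.
Duty = ¥54,347.04 × 1% = ¥543.47.
Total = ¥159,839.38 + ¥543.47 = ¥160,382.85.

¥160,382.85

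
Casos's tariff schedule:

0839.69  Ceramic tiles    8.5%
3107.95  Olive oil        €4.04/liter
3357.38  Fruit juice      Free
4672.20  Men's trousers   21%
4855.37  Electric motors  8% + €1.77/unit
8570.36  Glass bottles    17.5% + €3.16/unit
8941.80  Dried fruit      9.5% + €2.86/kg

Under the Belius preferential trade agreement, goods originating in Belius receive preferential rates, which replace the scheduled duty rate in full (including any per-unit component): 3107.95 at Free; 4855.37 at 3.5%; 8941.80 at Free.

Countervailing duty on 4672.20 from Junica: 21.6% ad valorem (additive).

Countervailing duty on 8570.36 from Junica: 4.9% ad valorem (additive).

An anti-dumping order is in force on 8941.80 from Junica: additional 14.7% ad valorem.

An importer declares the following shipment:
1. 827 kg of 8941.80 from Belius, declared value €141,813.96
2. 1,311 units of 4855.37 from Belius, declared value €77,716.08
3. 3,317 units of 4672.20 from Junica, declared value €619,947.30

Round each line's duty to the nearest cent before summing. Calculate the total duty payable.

Line 1 (8941.80, Belius, 827 kg, €141,813.96):
Base rate for 8941.80 is 9.5% + €2.86/kg.
Origin Belius qualifies under the Casos–Belius agreement and 8941.80 is covered: preferential rate Free applies instead.
The additional-duty order on 8941.80 targets Junica, not Belius; it does not apply.
Duty = €141,813.96 × 0% = €0.00.
Line 2 (4855.37, Belius, 1,311 units, €77,716.08):
Base rate for 4855.37 is 8% + €1.77/unit.
Origin Belius qualifies under the Casos–Belius agreement and 4855.37 is covered: preferential rate 3.5% applies instead.
Duty = €77,716.08 × 3.5% = €2,720.06.
Line 3 (4672.20, Junica, 3,317 units, €619,947.30):
Base rate for 4672.20 is 21%.
Additional duty on 4672.20 from Junica: +21.6%. Applied ad valorem rate: 21% + 21.6% = 42.6%.
Duty = €619,947.30 × 42.6% = €264,097.55.
Total = €0.00 + €2,720.06 + €264,097.55 = €266,817.61.

€266,817.61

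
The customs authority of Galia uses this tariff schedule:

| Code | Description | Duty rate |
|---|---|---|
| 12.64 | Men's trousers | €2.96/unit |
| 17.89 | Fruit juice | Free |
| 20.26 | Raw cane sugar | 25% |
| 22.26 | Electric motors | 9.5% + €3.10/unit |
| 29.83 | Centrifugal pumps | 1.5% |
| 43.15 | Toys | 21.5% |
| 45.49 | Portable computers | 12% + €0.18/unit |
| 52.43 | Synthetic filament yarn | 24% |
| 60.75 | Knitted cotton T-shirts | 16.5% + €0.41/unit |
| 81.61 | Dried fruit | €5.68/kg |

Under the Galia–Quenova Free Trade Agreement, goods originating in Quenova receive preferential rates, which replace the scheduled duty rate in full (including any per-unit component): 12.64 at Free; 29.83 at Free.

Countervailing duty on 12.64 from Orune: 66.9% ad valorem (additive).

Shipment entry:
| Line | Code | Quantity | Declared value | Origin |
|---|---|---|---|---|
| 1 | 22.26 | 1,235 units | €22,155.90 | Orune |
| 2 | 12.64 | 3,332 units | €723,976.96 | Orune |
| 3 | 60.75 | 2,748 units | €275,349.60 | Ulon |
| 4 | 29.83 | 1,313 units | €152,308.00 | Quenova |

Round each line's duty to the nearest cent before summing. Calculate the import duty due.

Line 1 (22.26, Orune, 1,235 units, €22,155.90):
Base rate for 22.26 is 9.5% + €3.10/unit.
Duty = €22,155.90 × 9.5% + 1,235 × €3.10 = €5,933.31.
Line 2 (12.64, Orune, 3,332 units, €723,976.96):
Base rate for 12.64 is €2.96/unit.
12.64 has an FTA preferential rate, but origin Orune is not Quenova; base rate stands.
Additional duty on 12.64 from Orune: +66.9% ad valorem. Applied ad valorem rate = 66.9%.
Duty = €723,976.96 × 66.9% + 3,332 × €2.96 = €494,203.31.
Line 3 (60.75, Ulon, 2,748 units, €275,349.60):
Base rate for 60.75 is 16.5% + €0.41/unit.
Duty = €275,349.60 × 16.5% + 2,748 × €0.41 = €46,559.36.
Line 4 (29.83, Quenova, 1,313 units, €152,308.00):
Base rate for 29.83 is 1.5%.
Origin Quenova qualifies under the Galia–Quenova agreement and 29.83 is covered: preferential rate Free applies instead.
Duty = €152,308.00 × 0% = €0.00.
Total = €5,933.31 + €494,203.31 + €46,559.36 + €0.00 = €546,695.98.

€546,695.98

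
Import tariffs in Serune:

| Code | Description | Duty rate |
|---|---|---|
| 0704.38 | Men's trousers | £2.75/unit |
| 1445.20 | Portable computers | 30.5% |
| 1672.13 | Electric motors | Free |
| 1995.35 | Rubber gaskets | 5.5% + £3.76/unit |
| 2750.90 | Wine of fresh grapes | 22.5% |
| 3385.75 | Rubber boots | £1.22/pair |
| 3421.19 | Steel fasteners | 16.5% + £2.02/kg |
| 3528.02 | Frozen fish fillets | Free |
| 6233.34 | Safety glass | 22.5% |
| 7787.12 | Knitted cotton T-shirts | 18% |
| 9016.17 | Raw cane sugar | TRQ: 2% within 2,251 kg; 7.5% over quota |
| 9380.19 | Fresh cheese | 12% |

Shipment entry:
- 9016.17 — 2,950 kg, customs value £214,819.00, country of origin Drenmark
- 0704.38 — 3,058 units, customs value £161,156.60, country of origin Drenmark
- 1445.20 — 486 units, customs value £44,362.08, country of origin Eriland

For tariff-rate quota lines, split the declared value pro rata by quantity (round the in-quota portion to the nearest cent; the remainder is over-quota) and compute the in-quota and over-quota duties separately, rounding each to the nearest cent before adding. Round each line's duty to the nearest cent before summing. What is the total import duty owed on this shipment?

Line 1 (9016.17, Drenmark, 2,950 kg, £214,819.00):
Code 9016.17 is under a tariff-rate quota (threshold 2,251 kg). In-quota: 2,251 kg at 2%; over-quota: 699 kg at 7.5%.
Pro-rata value split: in-quota = £214,819.00 × 2,251/2,950 = £163,917.82; over-quota = £214,819.00 − £163,917.82 = £50,901.18.
In-quota duty = £163,917.82 × 2% = £3,278.36. Over-quota duty = £50,901.18 × 7.5% = £3,817.59.
Line duty = £3,278.36 + £3,817.59 = £7,095.95.
Line 2 (0704.38, Drenmark, 3,058 units, £161,156.60):
Base rate for 0704.38 is £2.75/unit.
Duty = 3,058 × £2.75 = £8,409.50.
Line 3 (1445.20, Eriland, 486 units, £44,362.08):
Base rate for 1445.20 is 30.5%.
Duty = £44,362.08 × 30.5% = £13,530.43.
Total = £7,095.95 + £8,409.50 + £13,530.43 = £29,035.88.

£29,035.88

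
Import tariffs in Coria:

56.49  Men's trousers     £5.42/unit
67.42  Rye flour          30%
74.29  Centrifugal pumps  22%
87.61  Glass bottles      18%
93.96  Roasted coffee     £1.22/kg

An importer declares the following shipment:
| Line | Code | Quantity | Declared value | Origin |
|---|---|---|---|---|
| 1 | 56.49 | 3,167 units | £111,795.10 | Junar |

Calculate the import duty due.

Line 1 (56.49, Junar, 3,167 units, £111,795.10):
Base rate for 56.49 is £5.42/unit.
Duty = 3,167 × £5.42 = £17,165.14.

£17,165.14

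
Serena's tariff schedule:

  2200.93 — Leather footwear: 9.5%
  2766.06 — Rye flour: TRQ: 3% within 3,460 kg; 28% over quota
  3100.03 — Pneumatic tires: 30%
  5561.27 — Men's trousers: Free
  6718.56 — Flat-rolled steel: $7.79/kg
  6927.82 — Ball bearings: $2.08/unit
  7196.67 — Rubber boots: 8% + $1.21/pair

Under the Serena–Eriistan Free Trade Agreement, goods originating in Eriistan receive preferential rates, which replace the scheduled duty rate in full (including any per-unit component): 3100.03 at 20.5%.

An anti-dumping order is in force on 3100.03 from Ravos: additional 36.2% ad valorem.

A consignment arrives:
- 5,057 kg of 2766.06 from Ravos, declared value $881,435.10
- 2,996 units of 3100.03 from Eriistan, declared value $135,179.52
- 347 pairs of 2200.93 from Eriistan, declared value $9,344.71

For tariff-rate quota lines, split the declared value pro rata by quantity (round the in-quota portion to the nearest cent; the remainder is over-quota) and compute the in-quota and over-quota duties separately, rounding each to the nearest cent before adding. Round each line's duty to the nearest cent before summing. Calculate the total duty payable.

Line 1 (2766.06, Ravos, 5,057 kg, $881,435.10):
Code 2766.06 is under a tariff-rate quota (threshold 3,460 kg). In-quota: 3,460 kg at 3%; over-quota: 1,597 kg at 28%.
Pro-rata value split: in-quota = $881,435.10 × 3,460/5,057 = $603,078.00; over-quota = $881,435.10 − $603,078.00 = $278,357.10.
In-quota duty = $603,078.00 × 3% = $18,092.34. Over-quota duty = $278,357.10 × 28% = $77,939.99.
Line duty = $18,092.34 + $77,939.99 = $96,032.33.
Line 2 (3100.03, Eriistan, 2,996 units, $135,179.52):
Base rate for 3100.03 is 30%.
Origin Eriistan qualifies under the Serena–Eriistan agreement and 3100.03 is covered: preferential rate 20.5% applies instead.
The additional-duty order on 3100.03 targets Ravos, not Eriistan; it does not apply.
Duty = $135,179.52 × 20.5% = $27,711.80.
Line 3 (2200.93, Eriistan, 347 pairs, $9,344.71):
Base rate for 2200.93 is 9.5%.
Origin Eriistan is the FTA partner but 2200.93 is not on the preference list; base rate stands.
Duty = $9,344.71 × 9.5% = $887.75.
Total = $96,032.33 + $27,711.80 + $887.75 = $124,631.88.

$124,631.88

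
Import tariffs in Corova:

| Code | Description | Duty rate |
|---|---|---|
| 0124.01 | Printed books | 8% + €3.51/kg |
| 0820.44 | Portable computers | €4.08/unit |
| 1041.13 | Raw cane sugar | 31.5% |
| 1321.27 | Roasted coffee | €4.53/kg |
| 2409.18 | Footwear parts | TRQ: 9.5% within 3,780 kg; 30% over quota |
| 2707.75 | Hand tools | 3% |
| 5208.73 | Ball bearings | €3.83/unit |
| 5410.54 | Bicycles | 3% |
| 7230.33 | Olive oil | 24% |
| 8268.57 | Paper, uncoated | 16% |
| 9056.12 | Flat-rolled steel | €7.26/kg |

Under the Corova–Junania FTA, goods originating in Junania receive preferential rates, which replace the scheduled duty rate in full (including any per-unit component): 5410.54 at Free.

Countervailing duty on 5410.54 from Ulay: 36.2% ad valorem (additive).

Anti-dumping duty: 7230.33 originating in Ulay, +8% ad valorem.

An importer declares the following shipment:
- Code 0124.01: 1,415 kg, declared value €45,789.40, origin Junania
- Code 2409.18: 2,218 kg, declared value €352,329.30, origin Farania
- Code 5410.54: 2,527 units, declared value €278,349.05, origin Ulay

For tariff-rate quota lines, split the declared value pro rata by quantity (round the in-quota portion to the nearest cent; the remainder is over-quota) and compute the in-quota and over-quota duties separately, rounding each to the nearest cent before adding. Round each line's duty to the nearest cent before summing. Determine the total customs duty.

€151,213.91

Line 1 (0124.01, Junania, 1,415 kg, €45,789.40):
Base rate for 0124.01 is 8% + €3.51/kg.
Origin Junania is the FTA partner but 0124.01 is not on the preference list; base rate stands.
Duty = €45,789.40 × 8% + 1,415 × €3.51 = €8,629.80.
Line 2 (2409.18, Farania, 2,218 kg, €352,329.30):
Code 2409.18 is under a tariff-rate quota (threshold 3,780 kg). Quantity 2,218 kg is within the quota, so the in-quota rate 9.5% applies to the full value.
Duty = €352,329.30 × 9.5% = €33,471.28.
Line 3 (5410.54, Ulay, 2,527 units, €278,349.05):
Base rate for 5410.54 is 3%.
5410.54 has an FTA preferential rate, but origin Ulay is not Junania; base rate stands.
Additional duty on 5410.54 from Ulay: +36.2%. Applied ad valorem rate: 3% + 36.2% = 39.2%.
Duty = €278,349.05 × 39.2% = €109,112.83.
Total = €8,629.80 + €33,471.28 + €109,112.83 = €151,213.91.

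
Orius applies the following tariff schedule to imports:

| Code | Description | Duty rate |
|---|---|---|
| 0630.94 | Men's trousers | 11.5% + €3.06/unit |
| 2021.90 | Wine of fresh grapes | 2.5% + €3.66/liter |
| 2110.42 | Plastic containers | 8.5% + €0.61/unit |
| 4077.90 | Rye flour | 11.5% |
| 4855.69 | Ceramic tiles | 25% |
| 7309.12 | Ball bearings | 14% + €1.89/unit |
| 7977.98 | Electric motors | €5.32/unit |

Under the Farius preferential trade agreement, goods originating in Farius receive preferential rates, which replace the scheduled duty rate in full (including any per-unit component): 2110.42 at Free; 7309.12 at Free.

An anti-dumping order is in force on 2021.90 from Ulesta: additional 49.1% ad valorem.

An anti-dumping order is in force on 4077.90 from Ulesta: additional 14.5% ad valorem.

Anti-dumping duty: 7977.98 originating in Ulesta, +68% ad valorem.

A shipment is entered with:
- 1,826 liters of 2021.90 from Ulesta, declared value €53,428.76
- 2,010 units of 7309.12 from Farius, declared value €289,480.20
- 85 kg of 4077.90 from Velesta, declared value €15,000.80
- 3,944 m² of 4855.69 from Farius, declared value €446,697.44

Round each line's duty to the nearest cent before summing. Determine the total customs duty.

€147,651.85

Line 1 (2021.90, Ulesta, 1,826 liters, €53,428.76):
Base rate for 2021.90 is 2.5% + €3.66/liter.
Additional duty on 2021.90 from Ulesta: +49.1%. Applied ad valorem rate: 2.5% + 49.1% = 51.6%.
Duty = €53,428.76 × 51.6% + 1,826 × €3.66 = €34,252.40.
Line 2 (7309.12, Farius, 2,010 units, €289,480.20):
Base rate for 7309.12 is 14% + €1.89/unit.
Origin Farius qualifies under the Orius–Farius agreement and 7309.12 is covered: preferential rate Free applies instead.
Duty = €289,480.20 × 0% = €0.00.
Line 3 (4077.90, Velesta, 85 kg, €15,000.80):
Base rate for 4077.90 is 11.5%.
The additional-duty order on 4077.90 targets Ulesta, not Velesta; it does not apply.
Duty = €15,000.80 × 11.5% = €1,725.09.
Line 4 (4855.69, Farius, 3,944 m², €446,697.44):
Base rate for 4855.69 is 25%.
Origin Farius is the FTA partner but 4855.69 is not on the preference list; base rate stands.
Duty = €446,697.44 × 25% = €111,674.36.
Total = €34,252.40 + €0.00 + €1,725.09 + €111,674.36 = €147,651.85.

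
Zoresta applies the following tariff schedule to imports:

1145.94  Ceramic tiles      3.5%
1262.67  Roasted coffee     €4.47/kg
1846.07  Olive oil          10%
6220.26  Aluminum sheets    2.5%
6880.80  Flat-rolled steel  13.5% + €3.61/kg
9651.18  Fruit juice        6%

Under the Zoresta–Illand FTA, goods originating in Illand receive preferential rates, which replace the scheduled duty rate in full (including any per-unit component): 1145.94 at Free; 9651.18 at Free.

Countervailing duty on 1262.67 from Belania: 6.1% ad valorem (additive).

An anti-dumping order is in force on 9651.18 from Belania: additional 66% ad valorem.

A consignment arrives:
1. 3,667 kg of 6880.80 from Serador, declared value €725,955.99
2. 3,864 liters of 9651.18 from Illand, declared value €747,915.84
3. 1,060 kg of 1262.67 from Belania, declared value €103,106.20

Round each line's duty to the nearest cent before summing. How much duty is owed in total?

Line 1 (6880.80, Serador, 3,667 kg, €725,955.99):
Base rate for 6880.80 is 13.5% + €3.61/kg.
Duty = €725,955.99 × 13.5% + 3,667 × €3.61 = €111,241.93.
Line 2 (9651.18, Illand, 3,864 liters, €747,915.84):
Base rate for 9651.18 is 6%.
Origin Illand qualifies under the Zoresta–Illand agreement and 9651.18 is covered: preferential rate Free applies instead.
The additional-duty order on 9651.18 targets Belania, not Illand; it does not apply.
Duty = €747,915.84 × 0% = €0.00.
Line 3 (1262.67, Belania, 1,060 kg, €103,106.20):
Base rate for 1262.67 is €4.47/kg.
Additional duty on 1262.67 from Belania: +6.1% ad valorem. Applied ad valorem rate = 6.1%.
Duty = €103,106.20 × 6.1% + 1,060 × €4.47 = €11,027.68.
Total = €111,241.93 + €0.00 + €11,027.68 = €122,269.61.

€122,269.61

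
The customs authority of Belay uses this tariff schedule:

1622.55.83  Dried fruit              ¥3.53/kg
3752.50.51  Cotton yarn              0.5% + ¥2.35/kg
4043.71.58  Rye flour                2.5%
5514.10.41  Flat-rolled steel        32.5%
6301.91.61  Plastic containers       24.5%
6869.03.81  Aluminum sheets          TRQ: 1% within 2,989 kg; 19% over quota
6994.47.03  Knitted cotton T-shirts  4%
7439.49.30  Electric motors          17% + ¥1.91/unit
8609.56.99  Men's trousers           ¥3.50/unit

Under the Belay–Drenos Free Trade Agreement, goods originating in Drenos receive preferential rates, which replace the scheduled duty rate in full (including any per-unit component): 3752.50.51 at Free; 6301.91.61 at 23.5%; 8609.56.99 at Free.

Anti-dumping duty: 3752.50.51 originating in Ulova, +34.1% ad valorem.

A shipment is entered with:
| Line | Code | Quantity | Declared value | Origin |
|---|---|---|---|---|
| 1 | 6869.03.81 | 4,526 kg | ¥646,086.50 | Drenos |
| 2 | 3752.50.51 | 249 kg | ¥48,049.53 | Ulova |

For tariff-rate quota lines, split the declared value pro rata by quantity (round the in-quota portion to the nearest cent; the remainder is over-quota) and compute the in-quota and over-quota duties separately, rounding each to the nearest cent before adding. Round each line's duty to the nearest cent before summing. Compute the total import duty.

Line 1 (6869.03.81, Drenos, 4,526 kg, ¥646,086.50):
Code 6869.03.81 is under a tariff-rate quota (threshold 2,989 kg). In-quota: 2,989 kg at 1%; over-quota: 1,537 kg at 19%.
Pro-rata value split: in-quota = ¥646,086.50 × 2,989/4,526 = ¥426,679.75; over-quota = ¥646,086.50 − ¥426,679.75 = ¥219,406.75.
In-quota duty = ¥426,679.75 × 1% = ¥4,266.80. Over-quota duty = ¥219,406.75 × 19% = ¥41,687.28.
Line duty = ¥4,266.80 + ¥41,687.28 = ¥45,954.08.
Line 2 (3752.50.51, Ulova, 249 kg, ¥48,049.53):
Base rate for 3752.50.51 is 0.5% + ¥2.35/kg.
3752.50.51 has an FTA preferential rate, but origin Ulova is not Drenos; base rate stands.
Additional duty on 3752.50.51 from Ulova: +34.1%. Applied ad valorem rate: 0.5% + 34.1% = 34.6%.
Duty = ¥48,049.53 × 34.6% + 249 × ¥2.35 = ¥17,210.29.
Total = ¥45,954.08 + ¥17,210.29 = ¥63,164.37.

¥63,164.37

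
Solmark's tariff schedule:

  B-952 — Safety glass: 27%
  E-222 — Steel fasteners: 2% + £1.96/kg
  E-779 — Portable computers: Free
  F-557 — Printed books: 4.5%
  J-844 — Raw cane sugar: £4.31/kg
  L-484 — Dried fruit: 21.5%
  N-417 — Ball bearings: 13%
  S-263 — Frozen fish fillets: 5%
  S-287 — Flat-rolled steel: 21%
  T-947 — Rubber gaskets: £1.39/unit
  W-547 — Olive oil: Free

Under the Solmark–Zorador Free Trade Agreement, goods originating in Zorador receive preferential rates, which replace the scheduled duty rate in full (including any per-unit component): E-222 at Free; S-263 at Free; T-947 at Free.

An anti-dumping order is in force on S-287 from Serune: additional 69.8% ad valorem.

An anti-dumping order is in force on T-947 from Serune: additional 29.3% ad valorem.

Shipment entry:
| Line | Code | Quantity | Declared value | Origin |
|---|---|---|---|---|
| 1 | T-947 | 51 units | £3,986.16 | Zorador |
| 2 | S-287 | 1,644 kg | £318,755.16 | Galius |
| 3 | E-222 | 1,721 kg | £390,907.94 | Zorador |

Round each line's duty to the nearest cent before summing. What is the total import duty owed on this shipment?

Line 1 (T-947, Zorador, 51 units, £3,986.16):
Base rate for T-947 is £1.39/unit.
Origin Zorador qualifies under the Solmark–Zorador agreement and T-947 is covered: preferential rate Free applies instead.
The additional-duty order on T-947 targets Serune, not Zorador; it does not apply.
Duty = £3,986.16 × 0% = £0.00.
Line 2 (S-287, Galius, 1,644 kg, £318,755.16):
Base rate for S-287 is 21%.
The additional-duty order on S-287 targets Serune, not Galius; it does not apply.
Duty = £318,755.16 × 21% = £66,938.58.
Line 3 (E-222, Zorador, 1,721 kg, £390,907.94):
Base rate for E-222 is 2% + £1.96/kg.
Origin Zorador qualifies under the Solmark–Zorador agreement and E-222 is covered: preferential rate Free applies instead.
Duty = £390,907.94 × 0% = £0.00.
Total = £0.00 + £66,938.58 + £0.00 = £66,938.58.

£66,938.58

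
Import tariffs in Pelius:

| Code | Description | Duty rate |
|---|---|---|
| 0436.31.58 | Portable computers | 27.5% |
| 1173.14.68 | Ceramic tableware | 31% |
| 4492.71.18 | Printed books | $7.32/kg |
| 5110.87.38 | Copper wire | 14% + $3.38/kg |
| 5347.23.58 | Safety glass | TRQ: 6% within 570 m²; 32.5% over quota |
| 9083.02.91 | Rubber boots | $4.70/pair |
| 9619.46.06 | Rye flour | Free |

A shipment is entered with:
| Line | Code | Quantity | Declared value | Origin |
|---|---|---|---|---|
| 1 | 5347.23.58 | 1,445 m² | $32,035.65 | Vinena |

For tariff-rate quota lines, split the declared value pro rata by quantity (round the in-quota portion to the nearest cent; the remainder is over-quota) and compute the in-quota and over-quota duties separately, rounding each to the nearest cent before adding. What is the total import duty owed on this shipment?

$7,062.80

Line 1 (5347.23.58, Vinena, 1,445 m², $32,035.65):
Code 5347.23.58 is under a tariff-rate quota (threshold 570 m²). In-quota: 570 m² at 6%; over-quota: 875 m² at 32.5%.
Pro-rata value split: in-quota = $32,035.65 × 570/1,445 = $12,636.90; over-quota = $32,035.65 − $12,636.90 = $19,398.75.
In-quota duty = $12,636.90 × 6% = $758.21. Over-quota duty = $19,398.75 × 32.5% = $6,304.59.
Line duty = $758.21 + $6,304.59 = $7,062.80.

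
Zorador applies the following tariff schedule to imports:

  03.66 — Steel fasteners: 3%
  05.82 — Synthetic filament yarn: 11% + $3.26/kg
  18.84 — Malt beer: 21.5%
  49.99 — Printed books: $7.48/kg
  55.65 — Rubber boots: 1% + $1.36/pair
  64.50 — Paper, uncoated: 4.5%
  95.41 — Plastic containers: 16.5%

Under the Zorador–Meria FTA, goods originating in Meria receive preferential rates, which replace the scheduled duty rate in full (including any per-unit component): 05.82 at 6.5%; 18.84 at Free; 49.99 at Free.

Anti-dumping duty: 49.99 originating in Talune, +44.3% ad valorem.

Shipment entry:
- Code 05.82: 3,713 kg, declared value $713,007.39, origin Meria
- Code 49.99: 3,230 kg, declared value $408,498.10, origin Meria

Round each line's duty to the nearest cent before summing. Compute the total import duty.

Line 1 (05.82, Meria, 3,713 kg, $713,007.39):
Base rate for 05.82 is 11% + $3.26/kg.
Origin Meria qualifies under the Zorador–Meria agreement and 05.82 is covered: preferential rate 6.5% applies instead.
Duty = $713,007.39 × 6.5% = $46,345.48.
Line 2 (49.99, Meria, 3,230 kg, $408,498.10):
Base rate for 49.99 is $7.48/kg.
Origin Meria qualifies under the Zorador–Meria agreement and 49.99 is covered: preferential rate Free applies instead.
The additional-duty order on 49.99 targets Talune, not Meria; it does not apply.
Duty = $408,498.10 × 0% = $0.00.
Total = $46,345.48 + $0.00 = $46,345.48.

$46,345.48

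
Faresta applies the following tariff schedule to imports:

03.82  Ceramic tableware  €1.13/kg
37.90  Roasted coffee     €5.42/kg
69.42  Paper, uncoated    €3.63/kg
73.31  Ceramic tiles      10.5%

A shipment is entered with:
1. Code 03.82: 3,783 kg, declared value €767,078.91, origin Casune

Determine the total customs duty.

€4,274.79

Line 1 (03.82, Casune, 3,783 kg, €767,078.91):
Base rate for 03.82 is €1.13/kg.
Duty = 3,783 × €1.13 = €4,274.79.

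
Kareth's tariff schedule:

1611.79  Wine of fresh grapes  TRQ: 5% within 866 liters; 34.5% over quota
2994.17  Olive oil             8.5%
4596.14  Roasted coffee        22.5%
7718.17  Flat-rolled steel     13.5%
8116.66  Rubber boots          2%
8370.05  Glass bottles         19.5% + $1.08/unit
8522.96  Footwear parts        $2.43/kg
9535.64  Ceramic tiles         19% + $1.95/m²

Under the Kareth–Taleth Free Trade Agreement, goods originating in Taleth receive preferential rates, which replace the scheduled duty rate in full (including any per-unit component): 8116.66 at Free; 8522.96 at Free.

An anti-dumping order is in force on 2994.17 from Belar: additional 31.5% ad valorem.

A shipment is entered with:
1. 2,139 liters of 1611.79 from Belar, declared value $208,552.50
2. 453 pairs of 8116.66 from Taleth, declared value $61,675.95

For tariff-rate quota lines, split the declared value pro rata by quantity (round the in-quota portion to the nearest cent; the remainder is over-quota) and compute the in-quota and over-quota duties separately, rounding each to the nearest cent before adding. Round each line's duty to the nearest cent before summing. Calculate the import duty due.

$47,042.29

Line 1 (1611.79, Belar, 2,139 liters, $208,552.50):
Code 1611.79 is under a tariff-rate quota (threshold 866 liters). In-quota: 866 liters at 5%; over-quota: 1,273 liters at 34.5%.
Pro-rata value split: in-quota = $208,552.50 × 866/2,139 = $84,435.00; over-quota = $208,552.50 − $84,435.00 = $124,117.50.
In-quota duty = $84,435.00 × 5% = $4,221.75. Over-quota duty = $124,117.50 × 34.5% = $42,820.54.
Line duty = $4,221.75 + $42,820.54 = $47,042.29.
Line 2 (8116.66, Taleth, 453 pairs, $61,675.95):
Base rate for 8116.66 is 2%.
Origin Taleth qualifies under the Kareth–Taleth agreement and 8116.66 is covered: preferential rate Free applies instead.
Duty = $61,675.95 × 0% = $0.00.
Total = $47,042.29 + $0.00 = $47,042.29.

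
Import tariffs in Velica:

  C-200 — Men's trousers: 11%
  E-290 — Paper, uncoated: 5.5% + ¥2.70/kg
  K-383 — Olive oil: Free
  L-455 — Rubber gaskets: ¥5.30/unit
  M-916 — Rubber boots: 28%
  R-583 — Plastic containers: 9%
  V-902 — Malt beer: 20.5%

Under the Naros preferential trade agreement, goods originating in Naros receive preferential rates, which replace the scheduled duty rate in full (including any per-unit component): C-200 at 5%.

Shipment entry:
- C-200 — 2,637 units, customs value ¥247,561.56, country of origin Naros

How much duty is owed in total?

¥12,378.08

Line 1 (C-200, Naros, 2,637 units, ¥247,561.56):
Base rate for C-200 is 11%.
Origin Naros qualifies under the Velica–Naros agreement and C-200 is covered: preferential rate 5% applies instead.
Duty = ¥247,561.56 × 5% = ¥12,378.08.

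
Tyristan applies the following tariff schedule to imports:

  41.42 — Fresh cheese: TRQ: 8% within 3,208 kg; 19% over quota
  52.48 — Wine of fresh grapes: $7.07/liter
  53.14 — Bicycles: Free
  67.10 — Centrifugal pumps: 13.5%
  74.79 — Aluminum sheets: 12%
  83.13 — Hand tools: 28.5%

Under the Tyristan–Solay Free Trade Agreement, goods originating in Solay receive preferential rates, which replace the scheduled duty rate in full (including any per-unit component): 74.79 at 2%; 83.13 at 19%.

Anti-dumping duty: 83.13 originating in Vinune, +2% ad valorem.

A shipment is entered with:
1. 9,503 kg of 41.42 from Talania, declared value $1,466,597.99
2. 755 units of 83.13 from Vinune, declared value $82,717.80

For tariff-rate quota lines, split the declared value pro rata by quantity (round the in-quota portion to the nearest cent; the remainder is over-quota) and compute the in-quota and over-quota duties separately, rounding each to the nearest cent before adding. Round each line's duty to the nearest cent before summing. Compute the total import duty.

Line 1 (41.42, Talania, 9,503 kg, $1,466,597.99):
Code 41.42 is under a tariff-rate quota (threshold 3,208 kg). In-quota: 3,208 kg at 8%; over-quota: 6,295 kg at 19%.
Pro-rata value split: in-quota = $1,466,597.99 × 3,208/9,503 = $495,090.64; over-quota = $1,466,597.99 − $495,090.64 = $971,507.35.
In-quota duty = $495,090.64 × 8% = $39,607.25. Over-quota duty = $971,507.35 × 19% = $184,586.40.
Line duty = $39,607.25 + $184,586.40 = $224,193.65.
Line 2 (83.13, Vinune, 755 units, $82,717.80):
Base rate for 83.13 is 28.5%.
83.13 has an FTA preferential rate, but origin Vinune is not Solay; base rate stands.
Additional duty on 83.13 from Vinune: +2%. Applied ad valorem rate: 28.5% + 2% = 30.5%.
Duty = $82,717.80 × 30.5% = $25,228.93.
Total = $224,193.65 + $25,228.93 = $249,422.58.

$249,422.58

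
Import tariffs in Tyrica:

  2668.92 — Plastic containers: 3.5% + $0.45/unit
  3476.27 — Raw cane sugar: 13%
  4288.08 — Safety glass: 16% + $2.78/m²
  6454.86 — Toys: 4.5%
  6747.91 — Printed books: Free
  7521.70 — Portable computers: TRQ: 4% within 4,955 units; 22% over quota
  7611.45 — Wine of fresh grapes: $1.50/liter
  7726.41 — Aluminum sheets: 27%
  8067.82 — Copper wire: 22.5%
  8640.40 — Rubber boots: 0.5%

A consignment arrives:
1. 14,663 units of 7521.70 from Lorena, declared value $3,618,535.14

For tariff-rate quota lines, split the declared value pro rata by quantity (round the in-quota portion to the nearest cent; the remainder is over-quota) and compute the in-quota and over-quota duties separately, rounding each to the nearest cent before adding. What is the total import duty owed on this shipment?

Line 1 (7521.70, Lorena, 14,663 units, $3,618,535.14):
Code 7521.70 is under a tariff-rate quota (threshold 4,955 units). In-quota: 4,955 units at 4%; over-quota: 9,708 units at 22%.
Pro-rata value split: in-quota = $3,618,535.14 × 4,955/14,663 = $1,222,794.90; over-quota = $3,618,535.14 − $1,222,794.90 = $2,395,740.24.
In-quota duty = $1,222,794.90 × 4% = $48,911.80. Over-quota duty = $2,395,740.24 × 22% = $527,062.85.
Line duty = $48,911.80 + $527,062.85 = $575,974.65.

$575,974.65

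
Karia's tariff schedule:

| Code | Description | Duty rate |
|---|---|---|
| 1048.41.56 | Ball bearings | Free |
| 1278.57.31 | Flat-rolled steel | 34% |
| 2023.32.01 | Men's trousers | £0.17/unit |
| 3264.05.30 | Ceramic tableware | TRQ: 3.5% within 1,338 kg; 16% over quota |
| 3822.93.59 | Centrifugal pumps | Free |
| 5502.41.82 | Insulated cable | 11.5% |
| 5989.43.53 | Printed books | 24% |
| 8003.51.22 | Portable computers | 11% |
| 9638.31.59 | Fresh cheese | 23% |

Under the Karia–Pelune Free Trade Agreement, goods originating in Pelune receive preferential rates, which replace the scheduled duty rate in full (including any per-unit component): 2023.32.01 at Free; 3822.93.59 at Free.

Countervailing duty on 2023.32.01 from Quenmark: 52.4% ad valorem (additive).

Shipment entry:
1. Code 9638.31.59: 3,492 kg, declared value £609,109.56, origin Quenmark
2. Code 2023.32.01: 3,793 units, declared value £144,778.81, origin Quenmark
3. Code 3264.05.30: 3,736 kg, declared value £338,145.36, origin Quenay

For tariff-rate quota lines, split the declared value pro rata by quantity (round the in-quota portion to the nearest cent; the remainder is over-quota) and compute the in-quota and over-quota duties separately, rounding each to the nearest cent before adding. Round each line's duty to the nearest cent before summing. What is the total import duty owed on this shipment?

Line 1 (9638.31.59, Quenmark, 3,492 kg, £609,109.56):
Base rate for 9638.31.59 is 23%.
Duty = £609,109.56 × 23% = £140,095.20.
Line 2 (2023.32.01, Quenmark, 3,793 units, £144,778.81):
Base rate for 2023.32.01 is £0.17/unit.
2023.32.01 has an FTA preferential rate, but origin Quenmark is not Pelune; base rate stands.
Additional duty on 2023.32.01 from Quenmark: +52.4% ad valorem. Applied ad valorem rate = 52.4%.
Duty = £144,778.81 × 52.4% + 3,793 × £0.17 = £76,508.91.
Line 3 (3264.05.30, Quenay, 3,736 kg, £338,145.36):
Code 3264.05.30 is under a tariff-rate quota (threshold 1,338 kg). In-quota: 1,338 kg at 3.5%; over-quota: 2,398 kg at 16%.
Pro-rata value split: in-quota = £338,145.36 × 1,338/3,736 = £121,102.38; over-quota = £338,145.36 − £121,102.38 = £217,042.98.
In-quota duty = £121,102.38 × 3.5% = £4,238.58. Over-quota duty = £217,042.98 × 16% = £34,726.88.
Line duty = £4,238.58 + £34,726.88 = £38,965.46.
Total = £140,095.20 + £76,508.91 + £38,965.46 = £255,569.57.

£255,569.57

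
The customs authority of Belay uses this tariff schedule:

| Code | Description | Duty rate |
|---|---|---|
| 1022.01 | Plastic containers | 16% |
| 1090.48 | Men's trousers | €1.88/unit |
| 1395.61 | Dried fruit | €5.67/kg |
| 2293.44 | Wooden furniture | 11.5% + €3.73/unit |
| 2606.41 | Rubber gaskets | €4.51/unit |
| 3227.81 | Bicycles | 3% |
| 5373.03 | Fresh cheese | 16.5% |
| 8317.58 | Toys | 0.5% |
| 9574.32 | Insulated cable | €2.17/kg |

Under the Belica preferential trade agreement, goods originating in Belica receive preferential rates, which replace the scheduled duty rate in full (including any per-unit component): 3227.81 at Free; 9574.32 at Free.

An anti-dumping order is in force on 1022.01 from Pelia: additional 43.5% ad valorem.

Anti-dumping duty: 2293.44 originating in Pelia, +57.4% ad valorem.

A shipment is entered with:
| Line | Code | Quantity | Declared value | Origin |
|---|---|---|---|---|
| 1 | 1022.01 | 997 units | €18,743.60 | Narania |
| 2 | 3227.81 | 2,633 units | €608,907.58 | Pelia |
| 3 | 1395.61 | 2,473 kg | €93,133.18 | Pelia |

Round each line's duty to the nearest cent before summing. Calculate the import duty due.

Line 1 (1022.01, Narania, 997 units, €18,743.60):
Base rate for 1022.01 is 16%.
The additional-duty order on 1022.01 targets Pelia, not Narania; it does not apply.
Duty = €18,743.60 × 16% = €2,998.98.
Line 2 (3227.81, Pelia, 2,633 units, €608,907.58):
Base rate for 3227.81 is 3%.
3227.81 has an FTA preferential rate, but origin Pelia is not Belica; base rate stands.
Duty = €608,907.58 × 3% = €18,267.23.
Line 3 (1395.61, Pelia, 2,473 kg, €93,133.18):
Base rate for 1395.61 is €5.67/kg.
Duty = 2,473 × €5.67 = €14,021.91.
Total = €2,998.98 + €18,267.23 + €14,021.91 = €35,288.12.

€35,288.12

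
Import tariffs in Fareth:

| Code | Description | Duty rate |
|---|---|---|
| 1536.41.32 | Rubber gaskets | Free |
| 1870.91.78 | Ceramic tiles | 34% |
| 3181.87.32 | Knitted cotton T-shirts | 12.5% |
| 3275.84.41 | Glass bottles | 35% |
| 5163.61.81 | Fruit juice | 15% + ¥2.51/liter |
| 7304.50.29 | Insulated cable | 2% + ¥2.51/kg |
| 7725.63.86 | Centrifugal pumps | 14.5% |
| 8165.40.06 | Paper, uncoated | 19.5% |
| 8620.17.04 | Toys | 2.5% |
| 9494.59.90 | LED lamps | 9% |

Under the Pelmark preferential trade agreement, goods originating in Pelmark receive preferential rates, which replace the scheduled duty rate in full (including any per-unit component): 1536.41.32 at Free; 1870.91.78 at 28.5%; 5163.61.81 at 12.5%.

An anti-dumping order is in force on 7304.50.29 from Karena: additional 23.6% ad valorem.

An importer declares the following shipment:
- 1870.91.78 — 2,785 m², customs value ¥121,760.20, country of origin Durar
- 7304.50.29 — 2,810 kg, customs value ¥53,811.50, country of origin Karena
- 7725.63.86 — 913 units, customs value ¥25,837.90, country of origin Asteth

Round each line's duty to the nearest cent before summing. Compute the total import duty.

Line 1 (1870.91.78, Durar, 2,785 m², ¥121,760.20):
Base rate for 1870.91.78 is 34%.
1870.91.78 has an FTA preferential rate, but origin Durar is not Pelmark; base rate stands.
Duty = ¥121,760.20 × 34% = ¥41,398.47.
Line 2 (7304.50.29, Karena, 2,810 kg, ¥53,811.50):
Base rate for 7304.50.29 is 2% + ¥2.51/kg.
Additional duty on 7304.50.29 from Karena: +23.6%. Applied ad valorem rate: 2% + 23.6% = 25.6%.
Duty = ¥53,811.50 × 25.6% + 2,810 × ¥2.51 = ¥20,828.84.
Line 3 (7725.63.86, Asteth, 913 units, ¥25,837.90):
Base rate for 7725.63.86 is 14.5%.
Duty = ¥25,837.90 × 14.5% = ¥3,746.50.
Total = ¥41,398.47 + ¥20,828.84 + ¥3,746.50 = ¥65,973.81.

¥65,973.81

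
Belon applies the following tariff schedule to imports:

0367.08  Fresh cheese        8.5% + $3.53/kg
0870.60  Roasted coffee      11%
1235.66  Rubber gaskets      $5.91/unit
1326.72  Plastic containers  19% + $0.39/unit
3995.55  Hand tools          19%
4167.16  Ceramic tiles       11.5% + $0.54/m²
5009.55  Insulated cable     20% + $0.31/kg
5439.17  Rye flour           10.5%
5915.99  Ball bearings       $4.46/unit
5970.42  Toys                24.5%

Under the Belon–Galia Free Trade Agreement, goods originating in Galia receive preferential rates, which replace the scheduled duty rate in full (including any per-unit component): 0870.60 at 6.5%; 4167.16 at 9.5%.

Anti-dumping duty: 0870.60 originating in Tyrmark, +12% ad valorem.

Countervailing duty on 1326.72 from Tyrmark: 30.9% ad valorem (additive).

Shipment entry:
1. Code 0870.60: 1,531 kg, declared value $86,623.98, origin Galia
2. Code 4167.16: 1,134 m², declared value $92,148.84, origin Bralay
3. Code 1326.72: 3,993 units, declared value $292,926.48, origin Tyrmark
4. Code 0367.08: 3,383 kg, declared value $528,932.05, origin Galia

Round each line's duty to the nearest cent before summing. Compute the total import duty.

$221,468.83

Line 1 (0870.60, Galia, 1,531 kg, $86,623.98):
Base rate for 0870.60 is 11%.
Origin Galia qualifies under the Belon–Galia agreement and 0870.60 is covered: preferential rate 6.5% applies instead.
The additional-duty order on 0870.60 targets Tyrmark, not Galia; it does not apply.
Duty = $86,623.98 × 6.5% = $5,630.56.
Line 2 (4167.16, Bralay, 1,134 m², $92,148.84):
Base rate for 4167.16 is 11.5% + $0.54/m².
4167.16 has an FTA preferential rate, but origin Bralay is not Galia; base rate stands.
Duty = $92,148.84 × 11.5% + 1,134 × $0.54 = $11,209.48.
Line 3 (1326.72, Tyrmark, 3,993 units, $292,926.48):
Base rate for 1326.72 is 19% + $0.39/unit.
Additional duty on 1326.72 from Tyrmark: +30.9%. Applied ad valorem rate: 19% + 30.9% = 49.9%.
Duty = $292,926.48 × 49.9% + 3,993 × $0.39 = $147,727.58.
Line 4 (0367.08, Galia, 3,383 kg, $528,932.05):
Base rate for 0367.08 is 8.5% + $3.53/kg.
Origin Galia is the FTA partner but 0367.08 is not on the preference list; base rate stands.
Duty = $528,932.05 × 8.5% + 3,383 × $3.53 = $56,901.21.
Total = $5,630.56 + $11,209.48 + $147,727.58 + $56,901.21 = $221,468.83.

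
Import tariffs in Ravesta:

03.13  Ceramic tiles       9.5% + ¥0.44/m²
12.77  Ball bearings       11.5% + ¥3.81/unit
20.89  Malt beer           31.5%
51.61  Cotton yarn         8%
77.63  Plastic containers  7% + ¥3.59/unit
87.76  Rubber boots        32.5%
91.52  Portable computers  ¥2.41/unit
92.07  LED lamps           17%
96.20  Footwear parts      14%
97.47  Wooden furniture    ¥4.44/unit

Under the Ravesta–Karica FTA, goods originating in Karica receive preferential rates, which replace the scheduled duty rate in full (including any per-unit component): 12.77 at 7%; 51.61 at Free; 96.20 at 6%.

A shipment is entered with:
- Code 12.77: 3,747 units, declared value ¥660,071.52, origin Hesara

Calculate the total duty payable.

Line 1 (12.77, Hesara, 3,747 units, ¥660,071.52):
Base rate for 12.77 is 11.5% + ¥3.81/unit.
12.77 has an FTA preferential rate, but origin Hesara is not Karica; base rate stands.
Duty = ¥660,071.52 × 11.5% + 3,747 × ¥3.81 = ¥90,184.29.

¥90,184.29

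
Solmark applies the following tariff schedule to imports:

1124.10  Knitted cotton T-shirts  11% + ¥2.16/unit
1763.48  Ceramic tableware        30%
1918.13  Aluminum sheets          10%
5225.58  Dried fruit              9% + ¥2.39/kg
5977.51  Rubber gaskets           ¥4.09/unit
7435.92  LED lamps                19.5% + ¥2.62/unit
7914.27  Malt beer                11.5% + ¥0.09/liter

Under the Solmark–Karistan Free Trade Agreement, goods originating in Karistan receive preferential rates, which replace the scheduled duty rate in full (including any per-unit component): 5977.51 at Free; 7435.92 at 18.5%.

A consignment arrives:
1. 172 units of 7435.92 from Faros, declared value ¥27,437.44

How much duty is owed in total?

¥5,800.94

Line 1 (7435.92, Faros, 172 units, ¥27,437.44):
Base rate for 7435.92 is 19.5% + ¥2.62/unit.
7435.92 has an FTA preferential rate, but origin Faros is not Karistan; base rate stands.
Duty = ¥27,437.44 × 19.5% + 172 × ¥2.62 = ¥5,800.94.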